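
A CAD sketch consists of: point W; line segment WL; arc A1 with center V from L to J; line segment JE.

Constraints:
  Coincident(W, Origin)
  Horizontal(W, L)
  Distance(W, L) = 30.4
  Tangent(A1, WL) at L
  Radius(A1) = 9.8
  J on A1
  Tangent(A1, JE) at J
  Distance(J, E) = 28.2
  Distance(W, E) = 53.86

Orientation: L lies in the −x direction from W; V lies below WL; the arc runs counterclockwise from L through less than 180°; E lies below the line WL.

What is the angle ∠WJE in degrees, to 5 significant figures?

99.259°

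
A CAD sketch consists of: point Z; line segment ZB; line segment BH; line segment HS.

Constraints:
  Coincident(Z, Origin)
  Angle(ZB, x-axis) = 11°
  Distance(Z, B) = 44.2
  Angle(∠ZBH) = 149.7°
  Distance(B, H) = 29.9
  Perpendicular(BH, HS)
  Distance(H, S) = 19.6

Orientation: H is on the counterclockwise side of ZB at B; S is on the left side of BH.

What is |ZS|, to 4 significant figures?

68.12

Z is at the origin; ZB runs at 11.0° with length 44.2, so B = 44.2·(cos 11.0°, sin 11.0°) = (43.39, 8.434). ∠ZBH = 149.7°, so BH runs at 11.0° + (180° − 149.7°) = 41.30° from the x-axis; with |BH| = 29.9, H = B + 29.9·(cos 41.30°, sin 41.30°) = (65.85, 28.17). BH is perpendicular to HS; with |HS| = 19.6 on the left of BH, S = H + 19.6·(-0.6600, 0.7513) = (52.91, 42.89). Then |ZS| = |S − Z| = 68.12.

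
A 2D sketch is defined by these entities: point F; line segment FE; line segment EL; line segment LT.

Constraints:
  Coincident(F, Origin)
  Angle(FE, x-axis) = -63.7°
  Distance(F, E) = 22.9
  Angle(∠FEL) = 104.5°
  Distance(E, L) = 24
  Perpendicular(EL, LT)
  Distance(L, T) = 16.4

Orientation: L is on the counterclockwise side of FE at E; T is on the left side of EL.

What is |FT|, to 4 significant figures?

30.29

∠FEL = 104.5°, so EL runs at -63.7° + (180° − 104.5°) = 11.80° from the x-axis; with |EL| = 24.0, L = E + 24.0·(cos 11.80°, sin 11.80°) = (33.64, -15.62). EL is perpendicular to LT; with |LT| = 16.4 on the left of EL, T = L + 16.4·(-0.2045, 0.9789) = (30.29, 0.4318). Then |FT| = |T − F| = 30.29.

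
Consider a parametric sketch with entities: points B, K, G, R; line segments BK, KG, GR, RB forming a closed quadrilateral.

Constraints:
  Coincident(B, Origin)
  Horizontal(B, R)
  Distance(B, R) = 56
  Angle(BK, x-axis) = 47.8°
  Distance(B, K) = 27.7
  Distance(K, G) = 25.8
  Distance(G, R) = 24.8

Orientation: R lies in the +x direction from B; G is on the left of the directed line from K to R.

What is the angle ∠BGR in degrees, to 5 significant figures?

91.693°

Checks: |KG| = 25.80 ✓; |GR| = 24.80 ✓.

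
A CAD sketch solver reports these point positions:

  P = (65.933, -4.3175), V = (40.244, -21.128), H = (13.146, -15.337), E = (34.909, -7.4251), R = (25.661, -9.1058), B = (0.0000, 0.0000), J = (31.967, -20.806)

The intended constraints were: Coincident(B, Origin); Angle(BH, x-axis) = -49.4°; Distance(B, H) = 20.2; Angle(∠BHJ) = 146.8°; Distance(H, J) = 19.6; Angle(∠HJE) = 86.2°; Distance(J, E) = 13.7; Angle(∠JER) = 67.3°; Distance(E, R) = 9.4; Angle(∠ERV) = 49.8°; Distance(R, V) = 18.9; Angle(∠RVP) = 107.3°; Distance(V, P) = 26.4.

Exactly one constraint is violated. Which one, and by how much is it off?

Distance(V, P) = 26.4 — off by 4.30.

B = (0.00, 0.00) ✓; BH at -49.40° ✓; |BH| = 20.20 ✓; ∠BHJ = 146.8° ✓; |HJ| = 19.60 ✓; ∠HJE = 86.20° ✓; |JE| = 13.70 ✓; ∠JER = 67.30° ✓; |ER| = 9.399 ✓; ∠ERV = 49.80° ✓; |RV| = 18.90 ✓; ∠RVP = 107.3° ✓; |VP| = 30.70 ✗.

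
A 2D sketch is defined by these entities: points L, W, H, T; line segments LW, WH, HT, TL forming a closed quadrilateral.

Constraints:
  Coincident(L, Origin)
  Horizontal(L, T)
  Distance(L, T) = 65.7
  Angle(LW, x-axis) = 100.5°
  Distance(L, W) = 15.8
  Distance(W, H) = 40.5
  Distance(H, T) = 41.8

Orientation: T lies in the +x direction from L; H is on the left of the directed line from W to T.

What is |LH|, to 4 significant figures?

45.62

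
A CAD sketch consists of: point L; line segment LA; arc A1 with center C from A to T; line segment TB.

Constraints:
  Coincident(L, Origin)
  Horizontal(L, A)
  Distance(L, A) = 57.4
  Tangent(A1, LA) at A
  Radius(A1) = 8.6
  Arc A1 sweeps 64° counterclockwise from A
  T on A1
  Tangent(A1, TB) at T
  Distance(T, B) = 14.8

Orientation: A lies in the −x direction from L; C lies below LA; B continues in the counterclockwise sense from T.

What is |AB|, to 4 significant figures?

23.04

L is at the origin; LA is horizontal with |LA| = 57.4 and A on the −x side, so A = (-57.40, 0.000). Since A1 is tangent to LA there, CA ⟂ LA, so C = A + (0, -8.6) = (-57.40, -8.600). On A1, A sits at bearing 90° from C; a 64° counterclockwise sweep puts T at bearing 154°, so T = C + 8.6·(cos 154°, sin 154°) = (-65.13, -4.830). A1 meets TB tangentially, so CT is at right angles to TB, so TB runs along (−sin 154°, cos 154°); with |TB| = 14.8, B = (-71.62, -18.13). Then |AB| = |B − A| = 23.04.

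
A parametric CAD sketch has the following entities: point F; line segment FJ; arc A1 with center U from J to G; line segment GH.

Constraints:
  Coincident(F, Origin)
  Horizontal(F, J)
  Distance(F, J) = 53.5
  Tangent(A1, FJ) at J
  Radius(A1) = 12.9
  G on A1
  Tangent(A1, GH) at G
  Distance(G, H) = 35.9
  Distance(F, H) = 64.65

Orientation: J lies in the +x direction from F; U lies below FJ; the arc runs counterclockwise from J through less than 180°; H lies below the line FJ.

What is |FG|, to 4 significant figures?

42.75

F is at the origin; F and J share the same y with |FJ| = 53.5 and J on the +x side, so J = (53.50, 0.000). Tangency of A1 to FJ means the radius UJ is perpendicular to FJ, so U = J + (0, -12.9) = (53.50, -12.90). Since UG ⟂ GH (tangency), |UH| = √(12.9² + 35.9²) = 38.15 regardless of where G sits on A1. So H lies on both circle(F, 64.65) and circle(U, 38.15); the below-FJ intersection is H = (41.89, -49.24). G is the foot of the tangent from H: G = (40.61, -13.36).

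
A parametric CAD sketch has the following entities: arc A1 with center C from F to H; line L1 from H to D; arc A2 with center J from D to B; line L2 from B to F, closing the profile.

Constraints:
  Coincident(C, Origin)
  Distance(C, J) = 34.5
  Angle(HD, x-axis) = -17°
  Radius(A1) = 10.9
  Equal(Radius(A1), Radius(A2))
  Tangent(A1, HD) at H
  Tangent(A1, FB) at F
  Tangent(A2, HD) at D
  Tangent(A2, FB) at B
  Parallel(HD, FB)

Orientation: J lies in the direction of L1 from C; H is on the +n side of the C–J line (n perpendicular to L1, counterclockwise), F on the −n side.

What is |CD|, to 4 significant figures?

36.18

The slot axis is L1's direction at -17.0°, so u = (cos -17.0°, sin -17.0°) = (0.9563, -0.2924) and n = (−sin -17.0°, cos -17.0°) = (0.2924, 0.9563). C is at the origin and J lies 34.5 along u from C, so J = 34.5·u = (32.99, -10.09). Tangency of A1 to both parallel lines with radius 10.9 puts H and F at C ± 10.9·n: H = (3.187, 10.42), F = (-3.187, -10.42). Equal radii place D and B the same way about J: D = J + 10.9·n = (36.18, 0.3369), B = J − 10.9·n = (29.81, -20.51). Then |CD| = |D − C| = 36.18.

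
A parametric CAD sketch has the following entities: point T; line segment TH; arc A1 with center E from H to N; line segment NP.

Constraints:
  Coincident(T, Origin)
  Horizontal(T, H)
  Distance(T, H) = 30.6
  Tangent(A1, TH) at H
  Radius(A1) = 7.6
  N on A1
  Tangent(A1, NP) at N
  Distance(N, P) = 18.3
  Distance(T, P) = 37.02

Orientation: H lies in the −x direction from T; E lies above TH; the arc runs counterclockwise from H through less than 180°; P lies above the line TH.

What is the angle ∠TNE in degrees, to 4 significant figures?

151.6°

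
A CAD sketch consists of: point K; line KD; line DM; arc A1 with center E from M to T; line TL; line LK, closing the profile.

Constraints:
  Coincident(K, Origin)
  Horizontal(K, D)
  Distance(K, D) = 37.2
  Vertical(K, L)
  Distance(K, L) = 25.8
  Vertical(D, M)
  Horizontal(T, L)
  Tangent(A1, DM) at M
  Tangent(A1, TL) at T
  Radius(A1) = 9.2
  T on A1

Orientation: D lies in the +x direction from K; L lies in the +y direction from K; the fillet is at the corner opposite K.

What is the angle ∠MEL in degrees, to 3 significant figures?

162°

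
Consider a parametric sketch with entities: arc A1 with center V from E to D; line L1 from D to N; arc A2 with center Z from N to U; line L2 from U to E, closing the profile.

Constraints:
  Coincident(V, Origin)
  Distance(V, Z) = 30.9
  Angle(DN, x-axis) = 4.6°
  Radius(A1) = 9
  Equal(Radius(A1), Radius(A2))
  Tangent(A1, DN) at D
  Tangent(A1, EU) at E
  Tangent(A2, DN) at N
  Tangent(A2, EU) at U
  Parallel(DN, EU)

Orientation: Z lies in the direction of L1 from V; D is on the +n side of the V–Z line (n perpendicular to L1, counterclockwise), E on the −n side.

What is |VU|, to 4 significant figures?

32.18

The slot axis is L1's direction at 4.6°, so u = (cos 4.6°, sin 4.6°) = (0.9968, 0.08020) and n = (−sin 4.6°, cos 4.6°) = (-0.08020, 0.9968). V is at the origin and Z lies 30.9 along u from V, so Z = 30.9·u = (30.80, 2.478). Tangency of A1 to both parallel lines with radius 9.0 puts D and E at V ± 9.0·n: D = (-0.7218, 8.971), E = (0.7218, -8.971). Equal radii place N and U the same way about Z: N = Z + 9.0·n = (30.08, 11.45), U = Z − 9.0·n = (31.52, -6.493). Then |VU| = |U − V| = 32.18.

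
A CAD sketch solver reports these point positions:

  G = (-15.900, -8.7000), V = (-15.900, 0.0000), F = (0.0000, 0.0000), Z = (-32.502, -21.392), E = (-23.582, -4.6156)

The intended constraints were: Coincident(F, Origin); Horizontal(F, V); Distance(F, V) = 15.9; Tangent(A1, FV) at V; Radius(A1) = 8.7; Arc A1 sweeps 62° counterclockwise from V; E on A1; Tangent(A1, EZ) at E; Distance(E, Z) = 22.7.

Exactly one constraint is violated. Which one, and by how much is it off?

Distance(E, Z) = 22.7 — off by 3.70.

F = (0.00, 0.00) ✓; F.y = 0.00, V.y = 0.00 ✓; |FV| = 15.90 ✓; ∠(GV, VF) = 90.00° ✓; |GV| = 8.700 ✓; bearing(G→E) − bearing(G→V) = 62.00° ✓; |GE| = 8.700 ✓; ∠(GE, EZ) = 90.00° ✓; |EZ| = 19.00 ✗.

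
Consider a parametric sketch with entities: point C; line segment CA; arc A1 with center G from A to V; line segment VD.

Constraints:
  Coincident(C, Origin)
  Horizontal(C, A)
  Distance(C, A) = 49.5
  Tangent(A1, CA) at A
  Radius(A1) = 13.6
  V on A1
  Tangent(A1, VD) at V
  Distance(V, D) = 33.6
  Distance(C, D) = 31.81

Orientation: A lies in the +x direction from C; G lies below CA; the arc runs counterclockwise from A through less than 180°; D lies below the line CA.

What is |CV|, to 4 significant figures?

40.15

Checks: |CA| = 49.50 ✓; |GV| = 13.60 ✓; ∠(GV, VD) = 90.00° ✓; |VD| = 33.60 ✓; |CD| = 31.81 ✓.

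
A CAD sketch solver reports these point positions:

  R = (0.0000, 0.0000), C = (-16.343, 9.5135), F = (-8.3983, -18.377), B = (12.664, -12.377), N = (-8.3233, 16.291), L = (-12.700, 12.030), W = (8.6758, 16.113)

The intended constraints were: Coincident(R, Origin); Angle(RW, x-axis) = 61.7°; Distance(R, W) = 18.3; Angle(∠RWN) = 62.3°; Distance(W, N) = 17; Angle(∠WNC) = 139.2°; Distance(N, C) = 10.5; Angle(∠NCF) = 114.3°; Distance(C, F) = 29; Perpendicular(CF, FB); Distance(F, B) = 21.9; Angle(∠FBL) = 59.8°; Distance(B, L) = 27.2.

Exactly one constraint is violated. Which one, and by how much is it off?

Distance(B, L) = 27.2 — off by 8.00.

R = (0.00, 0.00) ✓; RW at 61.70° ✓; |RW| = 18.30 ✓; ∠RWN = 62.30° ✓; |WN| = 17.00 ✓; ∠WNC = 139.2° ✓; |NC| = 10.50 ✓; ∠NCF = 114.3° ✓; |CF| = 29.00 ✓; ∠(CF, FB) = 90.00° ✓; |FB| = 21.90 ✓; ∠FBL = 59.80° ✓; |BL| = 35.20 ✗.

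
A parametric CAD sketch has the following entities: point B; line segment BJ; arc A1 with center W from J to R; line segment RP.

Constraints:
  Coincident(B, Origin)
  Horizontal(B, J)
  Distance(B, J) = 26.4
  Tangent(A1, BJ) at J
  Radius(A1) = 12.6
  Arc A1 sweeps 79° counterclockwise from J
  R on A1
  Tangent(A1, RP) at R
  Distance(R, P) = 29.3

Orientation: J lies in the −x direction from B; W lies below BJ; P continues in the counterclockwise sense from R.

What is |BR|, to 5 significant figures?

40.087

A1 meets BJ tangentially, so WJ is at right angles to BJ, so W = J + (0, -12.6) = (-26.400, -12.600). On A1, J sits at bearing 90° from W; a 79° counterclockwise sweep puts R at bearing 169°, so R = W + 12.6·(cos 169°, sin 169°) = (-38.769, -10.196). Then |BR| = |R − B| = 40.087.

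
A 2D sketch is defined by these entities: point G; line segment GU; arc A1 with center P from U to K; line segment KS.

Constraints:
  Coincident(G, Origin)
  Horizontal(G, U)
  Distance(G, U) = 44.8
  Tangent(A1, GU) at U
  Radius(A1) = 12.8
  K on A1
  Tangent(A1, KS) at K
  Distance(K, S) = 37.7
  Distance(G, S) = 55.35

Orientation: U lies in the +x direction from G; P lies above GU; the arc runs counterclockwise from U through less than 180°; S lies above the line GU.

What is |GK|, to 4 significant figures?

58.08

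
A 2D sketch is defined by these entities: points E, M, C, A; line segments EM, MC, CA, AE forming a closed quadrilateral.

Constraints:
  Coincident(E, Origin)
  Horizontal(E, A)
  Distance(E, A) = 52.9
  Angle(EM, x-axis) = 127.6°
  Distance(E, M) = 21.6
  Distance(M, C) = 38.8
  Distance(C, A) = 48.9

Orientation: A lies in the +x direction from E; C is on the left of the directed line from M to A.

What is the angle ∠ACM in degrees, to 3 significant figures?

102°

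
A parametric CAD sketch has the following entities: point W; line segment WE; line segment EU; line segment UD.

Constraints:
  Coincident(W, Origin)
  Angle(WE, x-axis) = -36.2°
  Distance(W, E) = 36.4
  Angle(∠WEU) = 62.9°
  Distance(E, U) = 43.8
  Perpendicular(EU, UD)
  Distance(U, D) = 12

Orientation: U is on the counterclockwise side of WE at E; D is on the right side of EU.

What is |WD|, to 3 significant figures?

52.1

W is at the origin; WE runs at -36.2° with length 36.4, so E = 36.4·(cos -36.2°, sin -36.2°) = (29.4, -21.5). ∠WEU = 62.9°, so EU runs at -36.2° + (180° − 62.9°) = 80.9° from the x-axis; with |EU| = 43.8, U = E + 43.8·(cos 80.9°, sin 80.9°) = (36.3, 21.8). EU is perpendicular to UD; with |UD| = 12.0 on the right of EU, D = U + 12.0·(0.987, -0.158) = (48.1, 19.9). Then |WD| = |D − W| = 52.1.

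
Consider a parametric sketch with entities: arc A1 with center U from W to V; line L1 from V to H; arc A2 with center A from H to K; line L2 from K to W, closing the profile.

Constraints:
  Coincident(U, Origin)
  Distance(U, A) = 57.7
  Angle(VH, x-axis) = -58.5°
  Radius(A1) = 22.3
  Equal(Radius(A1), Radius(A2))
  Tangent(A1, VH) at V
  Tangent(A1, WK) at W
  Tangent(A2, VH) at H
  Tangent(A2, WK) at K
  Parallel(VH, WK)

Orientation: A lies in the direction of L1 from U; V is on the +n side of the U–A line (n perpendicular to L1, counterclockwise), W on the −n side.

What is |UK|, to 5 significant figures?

61.859

The slot axis is L1's direction at -58.5°, so u = (cos -58.5°, sin -58.5°) = (0.52250, -0.85264) and n = (−sin -58.5°, cos -58.5°) = (0.85264, 0.52250). U is at the origin and A lies 57.7 along u from U, so A = 57.7·u = (30.148, -49.197). Tangency of A1 to both parallel lines with radius 22.3 puts V and W at U ± 22.3·n: V = (19.014, 11.652), W = (-19.014, -11.652). Equal radii place H and K the same way about A: H = A + 22.3·n = (49.162, -37.546), K = A − 22.3·n = (11.134, -60.849). Then |UK| = |K − U| = 61.859.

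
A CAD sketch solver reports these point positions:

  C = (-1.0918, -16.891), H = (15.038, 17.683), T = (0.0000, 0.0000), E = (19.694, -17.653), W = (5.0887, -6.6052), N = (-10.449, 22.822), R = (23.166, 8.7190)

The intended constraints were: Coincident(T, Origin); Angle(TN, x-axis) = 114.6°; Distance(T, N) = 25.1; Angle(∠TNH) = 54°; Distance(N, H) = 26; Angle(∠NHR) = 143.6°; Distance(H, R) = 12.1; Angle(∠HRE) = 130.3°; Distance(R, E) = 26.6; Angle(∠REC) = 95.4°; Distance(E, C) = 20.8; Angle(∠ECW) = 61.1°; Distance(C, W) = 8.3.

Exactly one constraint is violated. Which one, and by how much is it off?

Distance(C, W) = 8.3 — off by 3.70.

T = (0.00, 0.00) ✓; TN at 114.6° ✓; |TN| = 25.10 ✓; ∠TNH = 54.00° ✓; |NH| = 26.00 ✓; ∠NHR = 143.6° ✓; |HR| = 12.10 ✓; ∠HRE = 130.3° ✓; |RE| = 26.60 ✓; ∠REC = 95.40° ✓; |EC| = 20.80 ✓; ∠ECW = 61.10° ✓; |CW| = 12.00 ✗.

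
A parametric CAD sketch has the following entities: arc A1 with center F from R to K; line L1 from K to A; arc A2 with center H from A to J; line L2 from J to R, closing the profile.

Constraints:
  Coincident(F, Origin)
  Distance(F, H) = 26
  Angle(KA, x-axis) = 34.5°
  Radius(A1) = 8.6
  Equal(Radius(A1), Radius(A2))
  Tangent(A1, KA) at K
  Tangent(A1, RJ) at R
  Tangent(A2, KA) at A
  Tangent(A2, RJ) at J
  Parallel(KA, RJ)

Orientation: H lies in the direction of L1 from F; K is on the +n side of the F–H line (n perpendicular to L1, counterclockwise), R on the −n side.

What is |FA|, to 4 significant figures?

27.39

The slot axis is L1's direction at 34.5°, so u = (cos 34.5°, sin 34.5°) = (0.8241, 0.5664) and n = (−sin 34.5°, cos 34.5°) = (-0.5664, 0.8241). F is at the origin and H lies 26.0 along u from F, so H = 26.0·u = (21.43, 14.73). Tangency of A1 to both parallel lines with radius 8.6 puts K and R at F ± 8.6·n: K = (-4.871, 7.087), R = (4.871, -7.087). Equal radii place A and J the same way about H: A = H + 8.6·n = (16.56, 21.81), J = H − 8.6·n = (26.30, 7.639). Then |FA| = |A − F| = 27.39.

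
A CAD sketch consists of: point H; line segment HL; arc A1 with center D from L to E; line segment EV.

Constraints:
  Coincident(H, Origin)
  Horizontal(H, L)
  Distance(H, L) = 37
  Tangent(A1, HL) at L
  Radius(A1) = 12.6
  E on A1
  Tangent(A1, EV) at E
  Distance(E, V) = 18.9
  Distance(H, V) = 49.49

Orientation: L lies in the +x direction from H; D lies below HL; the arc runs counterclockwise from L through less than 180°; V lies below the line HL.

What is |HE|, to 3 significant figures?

31.8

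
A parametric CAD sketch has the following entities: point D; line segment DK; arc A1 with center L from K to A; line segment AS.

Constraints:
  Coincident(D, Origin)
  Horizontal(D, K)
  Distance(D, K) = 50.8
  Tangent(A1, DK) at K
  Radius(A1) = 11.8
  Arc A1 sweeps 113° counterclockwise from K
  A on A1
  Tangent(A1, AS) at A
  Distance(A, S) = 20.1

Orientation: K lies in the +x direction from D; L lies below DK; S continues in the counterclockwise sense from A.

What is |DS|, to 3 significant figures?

59.2

D is at the origin; DK is horizontal with |DK| = 50.8 and K on the +x side, so K = (50.8, 0.00). Tangency of A1 to DK means the radius LK is perpendicular to DK, so L = K + (0, -11.8) = (50.8, -11.8). On A1, K sits at bearing 90° from L; a 113° counterclockwise sweep puts A at bearing 203°, so A = L + 11.8·(cos 203°, sin 203°) = (39.9, -16.4). The tangent condition forces LA to be normal to AS, so AS runs along (−sin 203°, cos 203°); with |AS| = 20.1, S = (47.8, -34.9). Then |DS| = |S − D| = 59.2.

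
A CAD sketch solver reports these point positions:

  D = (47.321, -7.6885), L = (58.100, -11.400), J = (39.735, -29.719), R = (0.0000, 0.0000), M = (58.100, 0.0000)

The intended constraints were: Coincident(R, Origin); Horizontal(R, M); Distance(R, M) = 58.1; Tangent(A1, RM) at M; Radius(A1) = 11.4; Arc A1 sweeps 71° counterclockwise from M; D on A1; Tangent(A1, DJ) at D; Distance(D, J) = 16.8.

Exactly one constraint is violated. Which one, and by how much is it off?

Distance(D, J) = 16.8 — off by 6.50.

R = (0.00, 0.00) ✓; R.y = 0.00, M.y = 0.00 ✓; |RM| = 58.10 ✓; ∠(LM, MR) = 90.00° ✓; |LM| = 11.40 ✓; bearing(L→D) − bearing(L→M) = 71.00° ✓; |LD| = 11.40 ✓; ∠(LD, DJ) = 90.00° ✓; |DJ| = 23.30 ✗.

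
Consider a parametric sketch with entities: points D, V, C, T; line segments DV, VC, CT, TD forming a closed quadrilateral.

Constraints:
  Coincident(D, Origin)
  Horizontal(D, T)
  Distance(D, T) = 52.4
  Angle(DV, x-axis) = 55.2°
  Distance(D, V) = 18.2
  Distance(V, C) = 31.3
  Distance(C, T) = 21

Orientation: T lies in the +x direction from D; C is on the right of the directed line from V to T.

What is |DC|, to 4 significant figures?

33.39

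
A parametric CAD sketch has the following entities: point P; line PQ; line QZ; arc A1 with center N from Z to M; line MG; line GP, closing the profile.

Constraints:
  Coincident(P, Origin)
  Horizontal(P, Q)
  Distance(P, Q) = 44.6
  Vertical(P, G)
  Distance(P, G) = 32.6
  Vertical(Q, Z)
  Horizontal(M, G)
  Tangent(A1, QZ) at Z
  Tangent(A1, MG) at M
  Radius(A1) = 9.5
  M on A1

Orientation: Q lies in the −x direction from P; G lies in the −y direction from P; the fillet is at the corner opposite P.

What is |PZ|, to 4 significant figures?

50.23

The virtual corner opposite P is at (-44.60, -32.60). Tangency of A1 to QZ means the radius NZ is perpendicular to QZ and the tangent condition forces NM to be normal to MG, with radius 9.5, so the center N sits 9.5 in from both sides at N = (-35.10, -23.10). That places the tangent points at Z = (-44.60, -23.10) on QZ and M = (-35.10, -32.60) on MG. Then |PZ| = |Z − P| = 50.23.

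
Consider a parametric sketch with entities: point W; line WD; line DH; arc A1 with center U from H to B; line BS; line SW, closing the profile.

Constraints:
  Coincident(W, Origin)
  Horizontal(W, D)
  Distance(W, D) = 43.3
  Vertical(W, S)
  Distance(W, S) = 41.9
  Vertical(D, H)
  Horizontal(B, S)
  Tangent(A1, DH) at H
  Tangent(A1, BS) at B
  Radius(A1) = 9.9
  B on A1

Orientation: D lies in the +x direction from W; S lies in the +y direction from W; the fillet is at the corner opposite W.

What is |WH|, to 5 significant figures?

53.841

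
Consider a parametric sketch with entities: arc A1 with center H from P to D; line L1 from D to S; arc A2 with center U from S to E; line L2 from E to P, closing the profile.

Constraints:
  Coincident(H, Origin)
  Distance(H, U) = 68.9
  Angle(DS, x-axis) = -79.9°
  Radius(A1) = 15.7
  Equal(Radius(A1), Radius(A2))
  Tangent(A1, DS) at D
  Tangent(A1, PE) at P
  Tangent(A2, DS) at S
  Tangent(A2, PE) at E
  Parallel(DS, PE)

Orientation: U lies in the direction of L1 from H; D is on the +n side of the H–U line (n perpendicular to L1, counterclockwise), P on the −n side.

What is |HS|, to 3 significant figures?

70.7

Tangency of A1 to both parallel lines with radius 15.7 puts D and P at H ± 15.7·n: D = (15.5, 2.75), P = (-15.5, -2.75). Equal radii place S and E the same way about U: S = U + 15.7·n = (27.5, -65.1), E = U − 15.7·n = (-3.37, -70.6). Then |HS| = |S − H| = 70.7.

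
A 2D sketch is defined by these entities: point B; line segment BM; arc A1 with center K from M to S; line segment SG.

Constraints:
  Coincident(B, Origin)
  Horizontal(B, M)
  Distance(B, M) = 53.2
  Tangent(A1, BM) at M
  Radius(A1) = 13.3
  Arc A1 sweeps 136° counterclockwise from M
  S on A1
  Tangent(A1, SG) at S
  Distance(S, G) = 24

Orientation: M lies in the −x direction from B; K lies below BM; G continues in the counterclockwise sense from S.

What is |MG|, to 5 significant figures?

40.345

B is at the origin; B and M share the same y with |BM| = 53.2 and M on the −x side, so M = (-53.200, 0.0000). The tangent condition forces KM to be normal to BM, so K = M + (0, -13.3) = (-53.200, -13.300). On A1, M sits at bearing 90° from K; a 136° counterclockwise sweep puts S at bearing 226°, so S = K + 13.3·(cos 226°, sin 226°) = (-62.439, -22.867). Tangency of A1 to SG means the radius KS is perpendicular to SG, so SG runs along (−sin 226°, cos 226°); with |SG| = 24.0, G = (-45.175, -39.539). Then |MG| = |G − M| = 40.345.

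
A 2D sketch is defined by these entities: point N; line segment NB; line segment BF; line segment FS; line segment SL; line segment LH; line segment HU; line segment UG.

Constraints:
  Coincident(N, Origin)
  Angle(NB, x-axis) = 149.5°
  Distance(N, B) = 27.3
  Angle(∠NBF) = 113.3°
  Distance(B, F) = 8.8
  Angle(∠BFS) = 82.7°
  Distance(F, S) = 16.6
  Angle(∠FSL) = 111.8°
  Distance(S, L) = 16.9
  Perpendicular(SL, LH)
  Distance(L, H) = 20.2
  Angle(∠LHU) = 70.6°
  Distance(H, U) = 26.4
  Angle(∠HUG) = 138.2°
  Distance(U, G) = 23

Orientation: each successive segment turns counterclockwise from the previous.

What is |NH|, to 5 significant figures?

24.254

∠FSL = 111.8° gives SL at 21.700° from the x-axis; with |SL| = 16.9, L = (-3.4947, 2.8660). SL is perpendicular to LH, so LH runs at 111.70°; with |LH| = 20.2, H = (-10.964, 21.634). Then |NH| = |H − N| = 24.254.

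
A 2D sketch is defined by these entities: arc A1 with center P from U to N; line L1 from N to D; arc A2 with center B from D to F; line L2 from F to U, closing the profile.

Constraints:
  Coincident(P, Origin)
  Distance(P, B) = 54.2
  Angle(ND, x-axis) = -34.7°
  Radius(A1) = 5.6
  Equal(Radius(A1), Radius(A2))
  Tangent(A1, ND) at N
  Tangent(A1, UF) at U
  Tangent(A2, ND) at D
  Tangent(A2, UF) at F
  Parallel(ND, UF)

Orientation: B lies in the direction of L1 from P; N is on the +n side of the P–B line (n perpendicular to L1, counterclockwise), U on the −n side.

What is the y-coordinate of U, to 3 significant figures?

-4.60

P is at the origin and B lies 54.2 along u from P, so B = 54.2·u = (44.6, -30.9). Tangency of A1 to both parallel lines with radius 5.6 puts N and U at P ± 5.6·n: N = (3.19, 4.60), U = (-3.19, -4.60). So U.y = -4.60.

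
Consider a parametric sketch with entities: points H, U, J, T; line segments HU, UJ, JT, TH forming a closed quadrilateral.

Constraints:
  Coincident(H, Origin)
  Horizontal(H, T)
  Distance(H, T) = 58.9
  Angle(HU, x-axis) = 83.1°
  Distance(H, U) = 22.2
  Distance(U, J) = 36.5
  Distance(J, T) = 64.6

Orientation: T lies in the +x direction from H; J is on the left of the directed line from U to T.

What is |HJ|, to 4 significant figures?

57.39

Checks: |UJ| = 36.50 ✓; |JT| = 64.60 ✓.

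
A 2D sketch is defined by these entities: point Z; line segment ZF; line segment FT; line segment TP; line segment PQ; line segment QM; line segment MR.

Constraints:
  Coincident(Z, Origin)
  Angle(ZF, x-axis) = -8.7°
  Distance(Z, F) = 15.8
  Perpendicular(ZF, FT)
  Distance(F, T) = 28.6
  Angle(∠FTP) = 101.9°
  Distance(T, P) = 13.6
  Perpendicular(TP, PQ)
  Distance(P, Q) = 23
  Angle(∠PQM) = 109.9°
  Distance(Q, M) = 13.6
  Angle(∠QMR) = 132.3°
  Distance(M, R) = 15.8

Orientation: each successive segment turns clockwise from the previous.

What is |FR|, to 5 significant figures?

10.606

∠PQM = 109.9° gives QM at 23.100° from the x-axis; with |QM| = 13.6, M = (8.9390, -3.1201). ∠QMR = 132.3° gives MR at -24.600° from the x-axis; with |MR| = 15.8, R = (23.305, -9.6973). Then |FR| = |R − F| = 10.606.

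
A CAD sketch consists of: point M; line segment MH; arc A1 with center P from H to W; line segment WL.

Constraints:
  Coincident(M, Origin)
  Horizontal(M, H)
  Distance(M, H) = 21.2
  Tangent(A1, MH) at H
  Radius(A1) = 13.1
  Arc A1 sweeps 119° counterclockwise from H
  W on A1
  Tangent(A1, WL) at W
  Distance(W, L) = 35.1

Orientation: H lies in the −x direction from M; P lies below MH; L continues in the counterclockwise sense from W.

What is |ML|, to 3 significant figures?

52.5

On A1, H sits at bearing 90° from P; a 119° counterclockwise sweep puts W at bearing 209°, so W = P + 13.1·(cos 209°, sin 209°) = (-32.7, -19.5). Tangency of A1 to WL means the radius PW is perpendicular to WL, so WL runs along (−sin 209°, cos 209°); with |WL| = 35.1, L = (-15.6, -50.2). Then |ML| = |L − M| = 52.5.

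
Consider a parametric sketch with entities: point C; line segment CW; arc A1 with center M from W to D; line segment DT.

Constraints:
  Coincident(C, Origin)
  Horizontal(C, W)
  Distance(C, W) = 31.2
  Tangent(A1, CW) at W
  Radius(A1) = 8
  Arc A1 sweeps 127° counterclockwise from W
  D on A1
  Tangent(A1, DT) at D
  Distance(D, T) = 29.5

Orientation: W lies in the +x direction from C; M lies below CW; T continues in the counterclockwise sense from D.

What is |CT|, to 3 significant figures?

56.0

C is at the origin; CW is horizontal with |CW| = 31.2 and W on the +x side, so W = (31.2, 0.00). Tangency of A1 to CW means the radius MW is perpendicular to CW, so M = W + (0, -8) = (31.2, -8.00). On A1, W sits at bearing 90° from M; a 127° counterclockwise sweep puts D at bearing 217°, so D = M + 8.0·(cos 217°, sin 217°) = (24.8, -12.8). The tangent condition forces MD to be normal to DT, so DT runs along (−sin 217°, cos 217°); with |DT| = 29.5, T = (42.6, -36.4). Then |CT| = |T − C| = 56.0.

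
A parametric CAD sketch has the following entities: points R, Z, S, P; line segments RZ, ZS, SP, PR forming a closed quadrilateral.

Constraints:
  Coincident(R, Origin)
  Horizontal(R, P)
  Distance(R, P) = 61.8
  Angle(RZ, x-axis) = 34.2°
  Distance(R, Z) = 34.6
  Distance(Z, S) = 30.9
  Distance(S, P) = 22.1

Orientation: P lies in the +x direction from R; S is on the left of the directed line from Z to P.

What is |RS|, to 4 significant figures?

63.35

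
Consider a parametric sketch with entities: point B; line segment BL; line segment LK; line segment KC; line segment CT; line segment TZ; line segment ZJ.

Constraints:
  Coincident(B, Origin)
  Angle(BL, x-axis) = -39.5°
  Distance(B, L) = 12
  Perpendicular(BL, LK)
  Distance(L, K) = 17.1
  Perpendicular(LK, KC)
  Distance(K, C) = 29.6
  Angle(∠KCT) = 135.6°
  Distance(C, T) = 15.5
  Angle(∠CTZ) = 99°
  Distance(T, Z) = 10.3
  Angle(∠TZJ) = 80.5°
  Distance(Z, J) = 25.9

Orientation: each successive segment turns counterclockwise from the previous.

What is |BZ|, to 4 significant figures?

22.81

∠KCT = 135.6° gives CT at -175.1° from the x-axis; with |CT| = 15.5, T = (-18.15, 23.07). ∠CTZ = 99.0° gives TZ at -94.10° from the x-axis; with |TZ| = 10.3, Z = (-18.88, 12.79). Then |BZ| = |Z − B| = 22.81.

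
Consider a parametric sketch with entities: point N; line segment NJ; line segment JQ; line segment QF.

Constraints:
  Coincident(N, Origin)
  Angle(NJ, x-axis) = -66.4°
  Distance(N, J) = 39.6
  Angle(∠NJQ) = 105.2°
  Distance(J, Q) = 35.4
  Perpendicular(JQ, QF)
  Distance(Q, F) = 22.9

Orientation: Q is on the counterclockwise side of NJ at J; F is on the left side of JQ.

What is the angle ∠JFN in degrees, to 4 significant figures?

51.39°

N is at the origin; NJ runs at -66.4° with length 39.6, so J = 39.6·(cos -66.4°, sin -66.4°) = (15.85, -36.29). ∠NJQ = 105.2°, so JQ runs at -66.4° + (180° − 105.2°) = 8.400° from the x-axis; with |JQ| = 35.4, Q = J + 35.4·(cos 8.400°, sin 8.400°) = (50.87, -31.12). The perpendicularity gives QF at right angles to JQ; with |QF| = 22.9 on the left of JQ, F = Q + 22.9·(-0.1461, 0.9893) = (47.53, -8.462). Then cos ∠JFN = FJ·FN / (|FJ||FN|), giving 51.39°.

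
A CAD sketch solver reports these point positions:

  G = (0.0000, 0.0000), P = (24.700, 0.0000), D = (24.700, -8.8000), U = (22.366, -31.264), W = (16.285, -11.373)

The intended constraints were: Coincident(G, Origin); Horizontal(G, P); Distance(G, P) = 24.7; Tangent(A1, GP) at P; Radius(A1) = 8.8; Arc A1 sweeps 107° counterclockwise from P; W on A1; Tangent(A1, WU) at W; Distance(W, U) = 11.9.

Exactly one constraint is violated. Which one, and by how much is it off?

Distance(W, U) = 11.9 — off by 8.90.

G = (0.00, 0.00) ✓; G.y = 0.00, P.y = 0.00 ✓; |GP| = 24.70 ✓; ∠(DP, PG) = 90.00° ✓; |DP| = 8.800 ✓; bearing(D→W) − bearing(D→P) = 107.0° ✓; |DW| = 8.800 ✓; ∠(DW, WU) = 90.00° ✓; |WU| = 20.80 ✗.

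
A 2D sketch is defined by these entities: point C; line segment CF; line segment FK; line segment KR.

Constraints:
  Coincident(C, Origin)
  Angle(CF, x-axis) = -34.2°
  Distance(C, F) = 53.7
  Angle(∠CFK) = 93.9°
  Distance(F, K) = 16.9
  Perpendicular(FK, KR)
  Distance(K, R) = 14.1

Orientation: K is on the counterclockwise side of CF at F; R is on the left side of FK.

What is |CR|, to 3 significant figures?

44.5

∠CFK = 93.9°, so FK runs at -34.2° + (180° − 93.9°) = 51.9° from the x-axis; with |FK| = 16.9, K = F + 16.9·(cos 51.9°, sin 51.9°) = (54.8, -16.9). FK ⟂ KR; with |KR| = 14.1 on the left of FK, R = K + 14.1·(-0.787, 0.617) = (43.7, -8.18). Then |CR| = |R − C| = 44.5.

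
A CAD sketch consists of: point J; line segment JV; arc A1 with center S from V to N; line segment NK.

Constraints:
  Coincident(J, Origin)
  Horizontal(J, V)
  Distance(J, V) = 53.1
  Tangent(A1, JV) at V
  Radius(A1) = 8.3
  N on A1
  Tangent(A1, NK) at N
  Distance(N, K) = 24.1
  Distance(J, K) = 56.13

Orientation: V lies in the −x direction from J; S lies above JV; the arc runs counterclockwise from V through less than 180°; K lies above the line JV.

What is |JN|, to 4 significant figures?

45.62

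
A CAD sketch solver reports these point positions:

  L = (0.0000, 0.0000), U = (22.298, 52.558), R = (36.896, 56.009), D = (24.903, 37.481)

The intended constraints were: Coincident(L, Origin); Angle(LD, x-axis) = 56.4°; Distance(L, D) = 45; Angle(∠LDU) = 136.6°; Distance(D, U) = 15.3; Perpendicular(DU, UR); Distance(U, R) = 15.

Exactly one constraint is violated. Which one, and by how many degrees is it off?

Perpendicular(DU, UR) — off by 3.50°.

L = (0.00, 0.00) ✓; LD at 56.40° ✓; |LD| = 45.00 ✓; ∠LDU = 136.6° ✓; |DU| = 15.30 ✓; ∠(DU, UR) = 86.50° ✗; |UR| = 15.00 ✓.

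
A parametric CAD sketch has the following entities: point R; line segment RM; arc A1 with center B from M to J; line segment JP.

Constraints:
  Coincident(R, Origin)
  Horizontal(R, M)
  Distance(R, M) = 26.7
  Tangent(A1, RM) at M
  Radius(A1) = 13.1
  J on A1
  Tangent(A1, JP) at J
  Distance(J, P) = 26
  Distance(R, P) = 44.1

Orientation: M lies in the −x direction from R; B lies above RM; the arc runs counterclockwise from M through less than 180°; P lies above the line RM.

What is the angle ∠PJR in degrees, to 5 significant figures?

144.93°

R is at the origin; RM is horizontal with |RM| = 26.7 and M on the −x side, so M = (-26.700, 0.0000). Tangency of A1 to RM means the radius BM is perpendicular to RM, so B = M + (0, 13.1) = (-26.700, 13.100). Since BJ ⟂ JP (tangency), |BP| = √(13.1² + 26.0²) = 29.114 regardless of where J sits on A1. So P lies on both circle(R, 44.1) and circle(B, 29.114); the above-RM intersection is P = (-17.184, 40.614). J is the foot of the tangent from P: J = (-13.717, 14.847).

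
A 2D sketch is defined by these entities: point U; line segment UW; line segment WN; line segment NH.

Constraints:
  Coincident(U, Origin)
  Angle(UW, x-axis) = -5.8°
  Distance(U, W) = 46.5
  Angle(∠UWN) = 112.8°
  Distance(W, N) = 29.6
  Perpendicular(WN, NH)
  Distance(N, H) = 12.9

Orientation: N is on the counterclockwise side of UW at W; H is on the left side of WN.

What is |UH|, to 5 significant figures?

56.264

U is at the origin; UW runs at -5.8° with length 46.5, so W = 46.5·(cos -5.8°, sin -5.8°) = (46.262, -4.6991). ∠UWN = 112.8°, so WN runs at -5.8° + (180° − 112.8°) = 61.400° from the x-axis; with |WN| = 29.6, N = W + 29.6·(cos 61.400°, sin 61.400°) = (60.431, 21.289). WN is perpendicular to NH; with |NH| = 12.9 on the left of WN, H = N + 12.9·(-0.87798, 0.47869) = (49.105, 27.464). Then |UH| = |H − U| = 56.264.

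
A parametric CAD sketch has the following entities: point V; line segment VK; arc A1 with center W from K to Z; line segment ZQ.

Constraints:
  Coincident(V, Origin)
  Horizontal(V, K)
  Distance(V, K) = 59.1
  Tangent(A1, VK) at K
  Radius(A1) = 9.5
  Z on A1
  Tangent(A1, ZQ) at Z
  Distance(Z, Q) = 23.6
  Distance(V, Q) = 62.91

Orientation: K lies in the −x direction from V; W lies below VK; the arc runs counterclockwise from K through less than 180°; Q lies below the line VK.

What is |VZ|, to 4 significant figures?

68.46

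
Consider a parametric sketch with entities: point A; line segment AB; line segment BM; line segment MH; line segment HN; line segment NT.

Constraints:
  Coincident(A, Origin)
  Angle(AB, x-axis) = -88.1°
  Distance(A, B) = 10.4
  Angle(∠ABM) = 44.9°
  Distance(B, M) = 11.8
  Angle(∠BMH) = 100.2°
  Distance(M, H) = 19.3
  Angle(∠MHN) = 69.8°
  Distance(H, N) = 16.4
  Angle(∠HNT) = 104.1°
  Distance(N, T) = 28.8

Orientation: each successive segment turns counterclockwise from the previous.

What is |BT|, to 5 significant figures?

12.930

A is at the origin; AB runs at -88.1° with length 10.4, so B = (0.34481, -10.394). ∠ABM = 44.9° gives BM at 47.000° from the x-axis; with |BM| = 11.8, M = (8.3924, -1.7643). ∠BMH = 100.2° gives MH at 126.80° from the x-axis; with |MH| = 19.3, H = (-3.1688, 13.690). ∠MHN = 69.8° gives HN at -123.00° from the x-axis; with |HN| = 16.4, N = (-12.101, -0.064390). ∠HNT = 104.1° gives NT at -47.100° from the x-axis; with |NT| = 28.8, T = (7.5039, -21.162). Then |BT| = |T − B| = 12.930.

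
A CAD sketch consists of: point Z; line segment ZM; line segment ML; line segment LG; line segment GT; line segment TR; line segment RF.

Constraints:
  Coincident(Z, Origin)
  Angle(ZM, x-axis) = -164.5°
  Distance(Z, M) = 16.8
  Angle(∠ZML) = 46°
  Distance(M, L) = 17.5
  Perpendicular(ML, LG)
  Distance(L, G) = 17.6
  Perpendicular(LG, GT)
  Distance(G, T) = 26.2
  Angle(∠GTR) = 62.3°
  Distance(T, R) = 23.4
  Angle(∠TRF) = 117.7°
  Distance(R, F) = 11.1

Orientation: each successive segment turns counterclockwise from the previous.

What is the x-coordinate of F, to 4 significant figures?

-6.331

Z is at the origin; ZM runs at -164.5° with length 16.8, so M = (-16.19, -4.490). ∠ZML = 46.0° gives ML at -30.50° from the x-axis; with |ML| = 17.5, L = (-1.110, -13.37). The perpendicularity gives LG at right angles to ML, so LG runs at 59.50°; with |LG| = 17.6, G = (7.822, 1.793). LG ⟂ GT, so GT runs at 149.5°; with |GT| = 26.2, T = (-14.75, 15.09). ∠GTR = 62.3° gives TR at -92.80° from the x-axis; with |TR| = 23.4, R = (-15.90, -8.281). ∠TRF = 117.7° gives RF at -30.50° from the x-axis; with |RF| = 11.1, F = (-6.331, -13.92). So F.x = -6.331.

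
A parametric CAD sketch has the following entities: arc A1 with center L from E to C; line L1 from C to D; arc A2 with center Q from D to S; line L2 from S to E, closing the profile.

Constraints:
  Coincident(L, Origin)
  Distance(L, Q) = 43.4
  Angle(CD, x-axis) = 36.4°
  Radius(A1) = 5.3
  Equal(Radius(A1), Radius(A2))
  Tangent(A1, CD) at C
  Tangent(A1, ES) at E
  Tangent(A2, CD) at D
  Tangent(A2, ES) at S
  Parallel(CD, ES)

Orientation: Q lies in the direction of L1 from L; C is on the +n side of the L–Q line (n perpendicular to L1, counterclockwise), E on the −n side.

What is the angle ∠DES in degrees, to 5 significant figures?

13.725°

The slot axis is L1's direction at 36.4°, so u = (cos 36.4°, sin 36.4°) = (0.80489, 0.59342) and n = (−sin 36.4°, cos 36.4°) = (-0.59342, 0.80489). L is at the origin and Q lies 43.4 along u from L, so Q = 43.4·u = (34.932, 25.754). Tangency of A1 to both parallel lines with radius 5.3 puts C and E at L ± 5.3·n: C = (-3.1451, 4.2659), E = (3.1451, -4.2659). Equal radii place D and S the same way about Q: D = Q + 5.3·n = (31.787, 30.020), S = Q − 5.3·n = (38.078, 21.488). Then cos ∠DES = ED·ES / (|ED||ES|), giving 13.725°.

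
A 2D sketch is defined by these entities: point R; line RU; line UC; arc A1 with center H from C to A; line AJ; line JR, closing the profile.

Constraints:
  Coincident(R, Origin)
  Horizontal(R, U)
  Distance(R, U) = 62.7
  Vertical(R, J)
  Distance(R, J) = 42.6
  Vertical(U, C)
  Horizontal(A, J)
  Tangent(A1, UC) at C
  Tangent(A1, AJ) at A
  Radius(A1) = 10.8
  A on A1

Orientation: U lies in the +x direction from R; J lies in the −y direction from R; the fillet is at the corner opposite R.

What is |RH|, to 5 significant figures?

60.867

R is at the origin; RU is horizontal with |RU| = 62.7 and U on the +x side, so U = (62.700, 0.0000). RJ is vertical with |RJ| = 42.6 and J on the −y side, so J = (0.0000, -42.600). The virtual corner opposite R is at (62.700, -42.600). The tangent condition forces HC to be normal to UC and the tangent condition forces HA to be normal to AJ, with radius 10.8, so the center H sits 10.8 in from both sides at H = (51.900, -31.800). Then |RH| = |H − R| = 60.867.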